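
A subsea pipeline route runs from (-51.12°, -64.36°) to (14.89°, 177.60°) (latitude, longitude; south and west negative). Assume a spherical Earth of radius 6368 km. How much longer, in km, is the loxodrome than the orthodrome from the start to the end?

487 km

Great circle: cos σ = sin φ₁ sin φ₂ + cos φ₁ cos φ₂ cos Δλ,  σ = 2.0774 rad → d_gc = 13228.80 km
Rhumb line: Δψ = +1.3043, q = Δφ/Δψ = 0.8833, d_rh = R√(Δφ²+q²Δλ²) = 13715.34 km
Excess = 13715.34 − 13228.80 = 486.54 ≈ 487 km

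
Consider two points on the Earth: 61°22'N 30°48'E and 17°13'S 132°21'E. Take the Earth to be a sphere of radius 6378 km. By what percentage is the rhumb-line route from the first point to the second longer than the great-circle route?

Great circle: σ = 1.9299 rad → d_gc = Rσ = 12308.9 km
Rhumb: Δφ = -1.3715, Δλ = +1.7724, Δψ = -1.6708, q = Δφ/Δψ = 0.8209 → d_rh = R√(Δφ²+q²Δλ²) = 12752.7 km
Excess = (12752.7 − 12308.9) / 12308.9 = 443.8 / 12308.9 = 3.61% ≈ 3.6%

3.6%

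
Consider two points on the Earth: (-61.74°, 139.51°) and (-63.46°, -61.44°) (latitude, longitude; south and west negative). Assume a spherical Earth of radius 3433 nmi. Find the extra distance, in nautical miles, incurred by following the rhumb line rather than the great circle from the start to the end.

Great circle: cos σ = sin φ₁ sin φ₂ + cos φ₁ cos φ₂ cos Δλ,  σ = 0.9392 rad → d_gc = 3224.3 nmi
Rhumb line: Δψ = -0.0653, q = Δφ/Δψ = 0.4601, d_rh = R√(Δφ²+q²Δλ²) = 4385.4 nmi
Excess = 4385.4 − 3224.3 = 1161.1 ≈ 1161 nmi

1161 nmi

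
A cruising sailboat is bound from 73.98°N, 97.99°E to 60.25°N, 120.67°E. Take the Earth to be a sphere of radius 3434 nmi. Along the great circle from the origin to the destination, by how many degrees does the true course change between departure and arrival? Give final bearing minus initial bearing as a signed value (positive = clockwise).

Initial bearing θ₁ = atan2(sin Δλ cos φ₂, cos φ₁ sin φ₂ − sin φ₁ cos φ₂ cos Δλ) = 136.34°
Final bearing θ₂ = (initial bearing from the destination back to the start) + 180° = 157.42°
Δθ = θ₂ − θ₁ = +21.1°

+21.1°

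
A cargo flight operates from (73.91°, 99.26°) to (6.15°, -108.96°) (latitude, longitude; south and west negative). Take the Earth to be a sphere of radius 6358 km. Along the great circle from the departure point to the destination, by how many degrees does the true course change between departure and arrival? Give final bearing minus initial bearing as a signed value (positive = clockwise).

+144.0°

Initial bearing θ₁ = atan2(sin Δλ cos φ₂, cos φ₁ sin φ₂ − sin φ₁ cos φ₂ cos Δλ) = 28.35°
Final bearing θ₂ = (initial bearing from the destination back to the start) + 180° = 172.39°
Δθ = θ₂ − θ₁ = +144.0°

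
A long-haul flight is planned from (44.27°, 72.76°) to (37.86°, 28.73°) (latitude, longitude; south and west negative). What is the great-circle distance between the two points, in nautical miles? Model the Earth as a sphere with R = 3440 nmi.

Haversine: a = sin²(Δφ/2)+cos φ₁ cos φ₂ sin²(Δλ/2) = 0.08256;  σ = 2·atan2(√a,√(1−a))
σ = 33.397° → d = Rσ = 3440·0.58289 = 2005 nmi

2005 nmi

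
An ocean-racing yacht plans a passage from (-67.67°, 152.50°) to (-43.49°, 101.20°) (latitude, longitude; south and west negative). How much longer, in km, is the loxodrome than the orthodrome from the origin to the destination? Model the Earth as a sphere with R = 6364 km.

Great circle: cos σ = sin φ₁ sin φ₂ + cos φ₁ cos φ₂ cos Δλ,  σ = 0.6284 rad → d_gc = 3999.2 km
Rhumb line: Δψ = +0.7781, q = Δφ/Δψ = 0.5424, d_rh = R√(Δφ²+q²Δλ²) = 4094.4 km
Excess = 4094.4 − 3999.2 = 95.2 ≈ 95 km

95 km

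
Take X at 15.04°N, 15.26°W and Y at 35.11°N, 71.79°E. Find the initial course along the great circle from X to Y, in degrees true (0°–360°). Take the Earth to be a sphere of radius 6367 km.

56.3°

θ = atan2( sin Δλ·cos φ₂ ,  cos φ₁ sin φ₂ − sin φ₁ cos φ₂ cos Δλ )
  = atan2(+0.8170, +0.5445) = 56.32°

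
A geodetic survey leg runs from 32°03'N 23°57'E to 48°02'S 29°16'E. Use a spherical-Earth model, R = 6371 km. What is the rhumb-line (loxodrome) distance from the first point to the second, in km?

8921 km

Δψ = ln[tan(π/4+φ₂/2)/tan(π/4+φ₁/2)] = -1.5494;  Δφ = -1.3977 rad,  Δλ = +0.0928 rad
q = Δφ/Δψ = 0.9021
d = R·√(Δφ² + q²Δλ²) = 6371·1.40022 = 8921 km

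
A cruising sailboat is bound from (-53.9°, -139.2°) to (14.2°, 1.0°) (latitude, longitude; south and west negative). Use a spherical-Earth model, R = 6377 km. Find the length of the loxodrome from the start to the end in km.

Δψ = ln[tan(π/4+φ₂/2)/tan(π/4+φ₁/2)] = +1.3716;  Δφ = +1.1886 rad,  Δλ = +2.4470 rad
q = Δφ/Δψ = 0.8665
d = R·√(Δφ² + q²Δλ²) = 6377·2.43079 = 15501 km

15501 km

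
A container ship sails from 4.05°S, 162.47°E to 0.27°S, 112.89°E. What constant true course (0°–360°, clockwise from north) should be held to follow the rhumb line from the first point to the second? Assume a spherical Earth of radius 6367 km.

274.4°

Δψ = ln[tan(π/4+φ₂/2)/tan(π/4+φ₁/2)] = +0.0660
Δλ = -0.8653 rad (taken the short way round)
course = atan2(Δλ, Δψ) = 274.36°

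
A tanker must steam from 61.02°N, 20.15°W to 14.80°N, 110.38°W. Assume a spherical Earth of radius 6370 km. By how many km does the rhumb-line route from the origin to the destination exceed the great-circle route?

Great circle: cos σ = sin φ₁ sin φ₂ + cos φ₁ cos φ₂ cos Δλ,  σ = 1.3474 rad → d_gc = 8582.7 km
Rhumb line: Δψ = -1.0919, q = Δφ/Δψ = 0.7388, d_rh = R√(Δφ²+q²Δλ²) = 9018.5 km
Excess = 9018.5 − 8582.7 = 435.8 ≈ 436 km

436 km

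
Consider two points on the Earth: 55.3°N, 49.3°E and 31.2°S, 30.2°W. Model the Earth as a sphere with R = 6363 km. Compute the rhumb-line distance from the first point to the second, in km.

12295 km

Δψ = ln[tan(π/4+φ₂/2)/tan(π/4+φ₁/2)] = -1.7370;  Δφ = -1.5097 rad,  Δλ = -1.3875 rad
q = Δφ/Δψ = 0.8691
d = R·√(Δφ² + q²Δλ²) = 6363·1.93224 = 12295 km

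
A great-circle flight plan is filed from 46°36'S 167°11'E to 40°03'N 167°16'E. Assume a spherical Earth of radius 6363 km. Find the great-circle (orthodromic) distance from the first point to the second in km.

Haversine: a = sin²(Δφ/2)+cos φ₁ cos φ₂ sin²(Δλ/2) = 0.47078;  σ = 2·atan2(√a,√(1−a))
σ = 86.650° → d = Rσ = 6363·1.51233 = 9623 km

9623 km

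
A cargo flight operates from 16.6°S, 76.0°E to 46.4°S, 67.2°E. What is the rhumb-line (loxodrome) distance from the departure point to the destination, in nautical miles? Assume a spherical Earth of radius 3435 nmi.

Rhumb course C = atan2(Δλ, Δψ) with Δψ = ln[tan(π/4+φ₂/2)/tan(π/4+φ₁/2)] = -0.6225, Δλ = -0.1536 → C = 193.86°
d = R·|Δφ| / |cos C| = 3435·0.52011 / 0.97088 = 1840 nmi

1840 nmi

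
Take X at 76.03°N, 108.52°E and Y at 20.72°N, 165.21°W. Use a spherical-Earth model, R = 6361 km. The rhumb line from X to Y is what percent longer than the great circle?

6.2%

Great circle: σ = 1.2046 rad → d_gc = Rσ = 7662.7 km
Rhumb: Δφ = -0.9653, Δλ = +1.5057, Δψ = -1.7297, q = Δφ/Δψ = 0.5581 → d_rh = R√(Δφ²+q²Δλ²) = 8141.1 km
Excess = (8141.1 − 7662.7) / 7662.7 = 478.4 / 7662.7 = 6.24% ≈ 6.2%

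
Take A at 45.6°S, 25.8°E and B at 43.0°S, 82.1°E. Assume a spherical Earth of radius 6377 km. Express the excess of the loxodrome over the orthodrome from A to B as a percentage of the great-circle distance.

Great circle: σ = 0.6901 rad → d_gc = Rσ = 4400.8 km
Rhumb: Δφ = +0.0454, Δλ = +0.9826, Δψ = +0.0634, q = Δφ/Δψ = 0.7155 → d_rh = R√(Δφ²+q²Δλ²) = 4492.9 km
Excess = (4492.9 − 4400.8) / 4400.8 = 92.1 / 4400.8 = 2.09% ≈ 2.1%

2.1%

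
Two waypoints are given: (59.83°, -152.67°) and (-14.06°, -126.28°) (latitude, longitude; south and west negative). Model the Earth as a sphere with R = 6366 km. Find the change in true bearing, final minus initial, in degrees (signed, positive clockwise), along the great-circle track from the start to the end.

+13.0°

At departure: θ₁ = atan2(sin Δλ cos φ₂, cos φ₁ sin φ₂ − sin φ₁ cos φ₂ cos Δλ) = 153.72°
At arrival: θ₂ = atan2(sin Δλ cos φ₁, −cos φ₂ sin φ₁ + sin φ₂ cos φ₁ cos Δλ) = 166.74°
Δθ = θ₂ − θ₁ = +13.0°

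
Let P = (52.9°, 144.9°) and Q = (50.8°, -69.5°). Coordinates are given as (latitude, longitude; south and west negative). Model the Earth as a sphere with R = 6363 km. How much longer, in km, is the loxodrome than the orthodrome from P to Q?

Great circle: cos σ = sin φ₁ sin φ₂ + cos φ₁ cos φ₂ cos Δλ,  σ = 1.2624 rad → d_gc = 8032.8 km
Rhumb line: Δψ = -0.0593, q = Δφ/Δψ = 0.6176, d_rh = R√(Δφ²+q²Δλ²) = 9988.7 km
Excess = 9988.7 − 8032.8 = 1955.9 ≈ 1956 km

1956 km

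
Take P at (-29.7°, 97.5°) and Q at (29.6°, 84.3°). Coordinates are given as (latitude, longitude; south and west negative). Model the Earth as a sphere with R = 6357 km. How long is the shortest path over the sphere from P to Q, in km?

cos σ = sin φ₁ sin φ₂ + cos φ₁ cos φ₂ cos Δλ
      = sin(-29.70°)sin(29.60°) + cos(-29.70°)cos(29.60°)cos(-13.20°) = 0.4906
σ = 60.621° → d = Rσ = 6357·1.05803 = 6726 km

6726 km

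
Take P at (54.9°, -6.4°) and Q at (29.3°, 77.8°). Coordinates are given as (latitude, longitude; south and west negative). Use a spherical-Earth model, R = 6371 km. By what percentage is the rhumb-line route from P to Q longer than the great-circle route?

4.8%

Great circle: σ = 1.1028 rad → d_gc = Rσ = 7026.2 km
Rhumb: Δφ = -0.4468, Δλ = +1.4696, Δψ = -0.6159, q = Δφ/Δψ = 0.7254 → d_rh = R√(Δφ²+q²Δλ²) = 7364.0 km
Excess = (7364.0 − 7026.2) / 7026.2 = 337.8 / 7026.2 = 4.81% ≈ 4.8%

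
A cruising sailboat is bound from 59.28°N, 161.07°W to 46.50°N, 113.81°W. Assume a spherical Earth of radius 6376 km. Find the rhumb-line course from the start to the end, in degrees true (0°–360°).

Δψ = ln[tan(π/4+φ₂/2)/tan(π/4+φ₁/2)] = -0.3732
Δλ = +0.8248 rad (taken the short way round)
course = atan2(Δλ, Δψ) = 114.34°

114.3°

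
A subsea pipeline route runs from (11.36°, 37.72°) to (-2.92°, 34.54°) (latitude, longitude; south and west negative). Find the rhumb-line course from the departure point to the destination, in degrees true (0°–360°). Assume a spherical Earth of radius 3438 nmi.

192.5°

Δψ = ln[tan(π/4+φ₂/2)/tan(π/4+φ₁/2)] = -0.2506
Δλ = -0.0555 rad (taken the short way round)
course = atan2(Δλ, Δψ) = 192.49°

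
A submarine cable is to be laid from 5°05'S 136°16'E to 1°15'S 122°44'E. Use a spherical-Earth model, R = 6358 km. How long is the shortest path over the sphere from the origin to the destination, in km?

Haversine: a = sin²(Δφ/2)+cos φ₁ cos φ₂ sin²(Δλ/2) = 0.01494;  σ = 2·atan2(√a,√(1−a))
σ = 14.043° → d = Rσ = 6358·0.24510 = 1558 km

1558 km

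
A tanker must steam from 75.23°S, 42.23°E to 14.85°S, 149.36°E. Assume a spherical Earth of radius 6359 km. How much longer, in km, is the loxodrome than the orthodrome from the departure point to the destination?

847 km

Great circle: cos σ = sin φ₁ sin φ₂ + cos φ₁ cos φ₂ cos Δλ,  σ = 1.3946 rad → d_gc = 8868.6 km
Rhumb line: Δψ = +1.7811, q = Δφ/Δψ = 0.5917, d_rh = R√(Δφ²+q²Δλ²) = 9715.9 km
Excess = 9715.9 − 8868.6 = 847.3 ≈ 847 km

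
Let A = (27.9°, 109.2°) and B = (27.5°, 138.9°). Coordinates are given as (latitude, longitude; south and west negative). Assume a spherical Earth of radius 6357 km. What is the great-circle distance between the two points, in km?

2911 km

Haversine: a = sin²(Δφ/2)+cos φ₁ cos φ₂ sin²(Δλ/2) = 0.05150;  σ = 2·atan2(√a,√(1−a))
σ = 26.234° → d = Rσ = 6357·0.45787 = 2911 km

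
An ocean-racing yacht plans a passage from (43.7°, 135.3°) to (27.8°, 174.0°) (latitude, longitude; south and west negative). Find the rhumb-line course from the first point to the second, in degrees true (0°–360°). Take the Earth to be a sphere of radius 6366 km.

Δψ = ln[tan(π/4+φ₂/2)/tan(π/4+φ₁/2)] = -0.3442
Δλ = +0.6754 rad (taken the short way round)
course = atan2(Δλ, Δψ) = 117.00°

117.0°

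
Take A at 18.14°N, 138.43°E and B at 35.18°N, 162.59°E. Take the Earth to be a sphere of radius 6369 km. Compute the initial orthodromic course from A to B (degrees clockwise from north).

46.7°

N = sin Δλ·cos φ₂ = +0.3345;  D = cos φ₁ sin φ₂ − sin φ₁ cos φ₂ cos Δλ = +0.3153
initial course = atan2(N, D) = 46.69°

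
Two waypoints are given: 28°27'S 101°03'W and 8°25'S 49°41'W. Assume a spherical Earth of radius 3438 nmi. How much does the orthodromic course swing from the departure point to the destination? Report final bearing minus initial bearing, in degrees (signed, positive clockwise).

At departure: θ₁ = atan2(sin Δλ cos φ₂, cos φ₁ sin φ₂ − sin φ₁ cos φ₂ cos Δλ) = 77.91°
At arrival: θ₂ = atan2(sin Δλ cos φ₁, −cos φ₂ sin φ₁ + sin φ₂ cos φ₁ cos Δλ) = 60.35°
Δθ = θ₂ − θ₁ = -17.6°

-17.6°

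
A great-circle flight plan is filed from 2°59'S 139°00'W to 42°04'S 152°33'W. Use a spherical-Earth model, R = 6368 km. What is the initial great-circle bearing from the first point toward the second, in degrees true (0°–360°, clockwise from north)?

195.4°

N = sin Δλ·cos φ₂ = -0.1739;  D = cos φ₁ sin φ₂ − sin φ₁ cos φ₂ cos Δλ = -0.6315
initial course = atan2(N, D) = 195.40°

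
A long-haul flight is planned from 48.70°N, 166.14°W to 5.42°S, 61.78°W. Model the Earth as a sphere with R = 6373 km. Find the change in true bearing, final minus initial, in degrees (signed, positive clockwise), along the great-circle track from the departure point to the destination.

At departure: θ₁ = atan2(sin Δλ cos φ₂, cos φ₁ sin φ₂ − sin φ₁ cos φ₂ cos Δλ) = 82.72°
At arrival: θ₂ = atan2(sin Δλ cos φ₁, −cos φ₂ sin φ₁ + sin φ₂ cos φ₁ cos Δλ) = 138.88°
Δθ = θ₂ − θ₁ = +56.2°

+56.2°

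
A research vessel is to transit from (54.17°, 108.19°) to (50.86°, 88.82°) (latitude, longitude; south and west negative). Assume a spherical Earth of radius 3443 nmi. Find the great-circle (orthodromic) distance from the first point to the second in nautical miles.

Haversine: a = sin²(Δφ/2)+cos φ₁ cos φ₂ sin²(Δλ/2) = 0.01129;  σ = 2·atan2(√a,√(1−a))
σ = 12.200° → d = Rσ = 3443·0.21293 = 733 nmi

733 nmi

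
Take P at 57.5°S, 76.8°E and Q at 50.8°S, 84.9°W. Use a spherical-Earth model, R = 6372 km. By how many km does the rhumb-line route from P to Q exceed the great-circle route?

Great circle: cos σ = sin φ₁ sin φ₂ + cos φ₁ cos φ₂ cos Δλ,  σ = 1.2333 rad → d_gc = 7858.3 km
Rhumb line: Δψ = +0.2002, q = Δφ/Δψ = 0.5840, d_rh = R√(Δφ²+q²Δλ²) = 10529.4 km
Excess = 10529.4 − 7858.3 = 2671.1 ≈ 2671 km

2671 km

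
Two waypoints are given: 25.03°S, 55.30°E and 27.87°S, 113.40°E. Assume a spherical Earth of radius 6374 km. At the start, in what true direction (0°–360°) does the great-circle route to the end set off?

θ = atan2( sin Δλ·cos φ₂ ,  cos φ₁ sin φ₂ − sin φ₁ cos φ₂ cos Δλ )
  = atan2(+0.7505, -0.2259) = 106.75°

106.8°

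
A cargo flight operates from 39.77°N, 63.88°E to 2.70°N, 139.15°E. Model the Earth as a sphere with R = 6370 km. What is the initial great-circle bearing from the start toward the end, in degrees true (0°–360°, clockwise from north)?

97.4°

θ = atan2( sin Δλ·cos φ₂ ,  cos φ₁ sin φ₂ − sin φ₁ cos φ₂ cos Δλ )
  = atan2(+0.9661, -0.1263) = 97.45°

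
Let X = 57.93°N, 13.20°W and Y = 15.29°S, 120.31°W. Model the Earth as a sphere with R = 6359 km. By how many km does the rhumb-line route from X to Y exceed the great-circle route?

Great circle: cos σ = sin φ₁ sin φ₂ + cos φ₁ cos φ₂ cos Δλ,  σ = 1.9543 rad → d_gc = 12427.2 km
Rhumb line: Δψ = -1.5169, q = Δφ/Δψ = 0.8424, d_rh = R√(Δφ²+q²Δλ²) = 12896.9 km
Excess = 12896.9 − 12427.2 = 469.7 ≈ 470 km

470 km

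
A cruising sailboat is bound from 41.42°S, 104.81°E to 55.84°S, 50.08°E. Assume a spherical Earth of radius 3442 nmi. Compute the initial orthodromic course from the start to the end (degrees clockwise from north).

θ = atan2( sin Δλ·cos φ₂ ,  cos φ₁ sin φ₂ − sin φ₁ cos φ₂ cos Δλ )
  = atan2(-0.4584, -0.4060) = 228.47°

228.5°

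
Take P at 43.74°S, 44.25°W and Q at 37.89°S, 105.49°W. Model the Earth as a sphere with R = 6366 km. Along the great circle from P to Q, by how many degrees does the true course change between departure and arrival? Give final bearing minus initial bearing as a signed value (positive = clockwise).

At departure: θ₁ = atan2(sin Δλ cos φ₂, cos φ₁ sin φ₂ − sin φ₁ cos φ₂ cos Δλ) = 255.32°
At arrival: θ₂ = atan2(sin Δλ cos φ₁, −cos φ₂ sin φ₁ + sin φ₂ cos φ₁ cos Δλ) = 297.67°
Δθ = θ₂ − θ₁ = +42.3°

+42.3°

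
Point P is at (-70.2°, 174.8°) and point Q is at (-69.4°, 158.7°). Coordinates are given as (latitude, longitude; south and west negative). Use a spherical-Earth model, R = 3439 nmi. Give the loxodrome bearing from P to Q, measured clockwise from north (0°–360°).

278.2°

Meridional parts: M(φ₁)=-1.7457, M(φ₂)=-1.7052 → ΔM = +0.0404;  Δλ = -0.2810 rad
tan C = Δλ / ΔM = -6.9482 → C = 278.19°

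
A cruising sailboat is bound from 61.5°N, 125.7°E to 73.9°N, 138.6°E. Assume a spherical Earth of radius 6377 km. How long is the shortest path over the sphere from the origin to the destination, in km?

cos σ = sin φ₁ sin φ₂ + cos φ₁ cos φ₂ cos Δλ
      = sin(61.50°)sin(73.90°) + cos(61.50°)cos(73.90°)cos(12.90°) = 0.9733
σ = 13.262° → d = Rσ = 6377·0.23146 = 1476 km

1476 km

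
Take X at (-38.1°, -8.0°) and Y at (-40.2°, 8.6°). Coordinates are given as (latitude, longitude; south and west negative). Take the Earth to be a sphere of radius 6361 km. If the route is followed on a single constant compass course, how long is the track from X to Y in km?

1448 km

Δψ = ln[tan(π/4+φ₂/2)/tan(π/4+φ₁/2)] = -0.0473;  Δφ = -0.0367 rad,  Δλ = +0.2897 rad
q = Δφ/Δψ = 0.7754
d = R·√(Δφ² + q²Δλ²) = 6361·0.22762 = 1448 km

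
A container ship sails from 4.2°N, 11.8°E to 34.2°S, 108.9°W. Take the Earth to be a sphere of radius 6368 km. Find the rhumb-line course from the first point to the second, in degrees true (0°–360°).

251.4°

Meridional parts: M(φ₁)=+0.0734, M(φ₂)=-0.6359 → ΔM = -0.7092;  Δλ = -2.1066 rad
tan C = Δλ / ΔM = +2.9702 → C = 251.39°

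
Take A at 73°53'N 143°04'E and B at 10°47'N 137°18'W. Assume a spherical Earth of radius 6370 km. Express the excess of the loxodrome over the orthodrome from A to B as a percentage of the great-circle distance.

4.6%

Great circle: σ = 1.3399 rad → d_gc = Rσ = 8535.4 km
Rhumb: Δφ = -1.1013, Δλ = +1.3899, Δψ = -1.7656, q = Δφ/Δψ = 0.6238 → d_rh = R√(Δφ²+q²Δλ²) = 8928.2 km
Excess = (8928.2 − 8535.4) / 8535.4 = 392.8 / 8535.4 = 4.60% ≈ 4.6%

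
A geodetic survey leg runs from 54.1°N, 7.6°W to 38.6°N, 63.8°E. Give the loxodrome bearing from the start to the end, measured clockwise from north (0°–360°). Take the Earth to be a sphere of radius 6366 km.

107.6°

Meridional parts: M(φ₁)=+1.1272, M(φ₂)=+0.7313 → ΔM = -0.3958;  Δλ = +1.2462 rad
tan C = Δλ / ΔM = -3.1483 → C = 107.62°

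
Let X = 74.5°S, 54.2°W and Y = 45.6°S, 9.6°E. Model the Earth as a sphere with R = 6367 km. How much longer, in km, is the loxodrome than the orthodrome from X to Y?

Great circle: cos σ = sin φ₁ sin φ₂ + cos φ₁ cos φ₂ cos Δλ,  σ = 0.6903 rad → d_gc = 4395.3 km
Rhumb line: Δψ = +1.0981, q = Δφ/Δψ = 0.4593, d_rh = R√(Δφ²+q²Δλ²) = 4573.7 km
Excess = 4573.7 − 4395.3 = 178.4 ≈ 178 km

178 km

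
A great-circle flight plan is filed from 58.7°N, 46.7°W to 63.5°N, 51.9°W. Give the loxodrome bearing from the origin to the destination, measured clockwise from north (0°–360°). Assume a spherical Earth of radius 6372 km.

332.4°

Meridional parts: M(φ₁)=+1.2724, M(φ₂)=+1.4462 → ΔM = +0.1737;  Δλ = -0.0908 rad
tan C = Δλ / ΔM = -0.5224 → C = 332.42°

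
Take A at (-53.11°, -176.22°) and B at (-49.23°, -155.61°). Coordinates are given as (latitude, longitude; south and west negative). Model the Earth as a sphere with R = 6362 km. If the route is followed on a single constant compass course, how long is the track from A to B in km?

Δψ = ln[tan(π/4+φ₂/2)/tan(π/4+φ₁/2)] = +0.1081;  Δφ = +0.0677 rad,  Δλ = +0.3597 rad
q = Δφ/Δψ = 0.6265
d = R·√(Δφ² + q²Δλ²) = 6362·0.23532 = 1497 km

1497 km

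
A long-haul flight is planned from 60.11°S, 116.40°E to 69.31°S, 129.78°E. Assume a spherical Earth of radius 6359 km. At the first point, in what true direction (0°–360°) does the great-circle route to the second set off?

N = sin Δλ·cos φ₂ = +0.0818;  D = cos φ₁ sin φ₂ − sin φ₁ cos φ₂ cos Δλ = -0.1682
initial course = atan2(N, D) = 154.08°

154.1°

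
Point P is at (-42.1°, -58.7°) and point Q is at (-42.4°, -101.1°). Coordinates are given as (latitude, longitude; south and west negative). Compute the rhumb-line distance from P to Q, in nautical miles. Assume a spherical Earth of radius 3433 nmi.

1881 nmi

Δψ = ln[tan(π/4+φ₂/2)/tan(π/4+φ₁/2)] = -0.0071;  Δφ = -0.0052 rad,  Δλ = -0.7400 rad
q = Δφ/Δψ = 0.7402
d = R·√(Δφ² + q²Δλ²) = 3433·0.54780 = 1881 nmi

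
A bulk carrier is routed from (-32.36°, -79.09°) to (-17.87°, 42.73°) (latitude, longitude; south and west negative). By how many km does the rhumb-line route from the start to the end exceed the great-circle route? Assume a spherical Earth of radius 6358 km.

641 km

Great circle: cos σ = sin φ₁ sin φ₂ + cos φ₁ cos φ₂ cos Δλ,  σ = 1.8334 rad → d_gc = 11657.063 km
Rhumb line: Δψ = +0.2804, q = Δφ/Δψ = 0.9020, d_rh = R√(Δφ²+q²Δλ²) = 12298.560 km
Excess = 12298.560 − 11657.063 = 641.497 ≈ 641 km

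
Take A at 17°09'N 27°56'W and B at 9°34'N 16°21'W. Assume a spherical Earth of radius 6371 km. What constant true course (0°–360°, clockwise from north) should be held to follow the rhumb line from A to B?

Δψ = ln[tan(π/4+φ₂/2)/tan(π/4+φ₁/2)] = -0.1361
Δλ = +0.2022 rad (taken the short way round)
course = atan2(Δλ, Δψ) = 123.96°

124.0°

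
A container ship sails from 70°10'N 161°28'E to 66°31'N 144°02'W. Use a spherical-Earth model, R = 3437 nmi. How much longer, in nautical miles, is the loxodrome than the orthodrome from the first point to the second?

40 nmi

Great circle: cos σ = sin φ₁ sin φ₂ + cos φ₁ cos φ₂ cos Δλ,  σ = 0.3444 rad → d_gc = 1183.7 nmi
Rhumb line: Δψ = -0.1730, q = Δφ/Δψ = 0.3682, d_rh = R√(Δφ²+q²Δλ²) = 1223.6 nmi
Excess = 1223.6 − 1183.7 = 39.9 ≈ 40 nmi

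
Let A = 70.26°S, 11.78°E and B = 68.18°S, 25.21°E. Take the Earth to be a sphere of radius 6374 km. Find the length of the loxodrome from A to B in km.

Rhumb course C = atan2(Δλ, Δψ) with Δψ = ln[tan(π/4+φ₂/2)/tan(π/4+φ₁/2)] = +0.1024, Δλ = +0.2344 → C = 66.40°
d = R·|Δφ| / |cos C| = 6374·0.03630 / 0.40036 = 578 km

578 km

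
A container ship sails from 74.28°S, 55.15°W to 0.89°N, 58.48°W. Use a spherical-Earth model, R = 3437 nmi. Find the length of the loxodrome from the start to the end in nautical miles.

4511 nmi

Δψ = ln[tan(π/4+φ₂/2)/tan(π/4+φ₁/2)] = +1.9957;  Δφ = +1.3120 rad,  Δλ = -0.0581 rad
q = Δφ/Δψ = 0.6574
d = R·√(Δφ² + q²Δλ²) = 3437·1.31252 = 4511 nmi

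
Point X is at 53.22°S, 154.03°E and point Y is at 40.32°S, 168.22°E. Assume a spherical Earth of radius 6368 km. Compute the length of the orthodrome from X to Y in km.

1788 km

cos σ = sin φ₁ sin φ₂ + cos φ₁ cos φ₂ cos Δλ
      = sin(-53.22°)sin(-40.32°) + cos(-53.22°)cos(-40.32°)cos(14.19°) = 0.9608
σ = 16.089° → d = Rσ = 6368·0.28081 = 1788 km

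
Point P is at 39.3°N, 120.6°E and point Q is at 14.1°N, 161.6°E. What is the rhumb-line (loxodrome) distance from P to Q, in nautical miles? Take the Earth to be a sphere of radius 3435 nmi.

2643 nmi

Δψ = ln[tan(π/4+φ₂/2)/tan(π/4+φ₁/2)] = -0.4984;  Δφ = -0.4398 rad,  Δλ = +0.7156 rad
q = Δφ/Δψ = 0.8824
d = R·√(Δφ² + q²Δλ²) = 3435·0.76953 = 2643 nmi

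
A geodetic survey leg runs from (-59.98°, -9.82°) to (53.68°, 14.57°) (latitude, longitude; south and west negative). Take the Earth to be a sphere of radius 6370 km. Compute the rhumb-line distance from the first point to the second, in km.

12829 km

Δψ = ln[tan(π/4+φ₂/2)/tan(π/4+φ₁/2)] = +2.4310;  Δφ = +1.9837 rad,  Δλ = +0.4257 rad
q = Δφ/Δψ = 0.8160
d = R·√(Δφ² + q²Δλ²) = 6370·2.01393 = 12829 km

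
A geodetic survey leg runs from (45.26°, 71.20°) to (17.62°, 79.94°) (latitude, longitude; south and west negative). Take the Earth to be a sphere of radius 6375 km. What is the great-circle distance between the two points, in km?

3181 km

cos σ = sin φ₁ sin φ₂ + cos φ₁ cos φ₂ cos Δλ
      = sin(45.26°)sin(17.62°) + cos(45.26°)cos(17.62°)cos(8.74°) = 0.8781
σ = 28.587° → d = Rσ = 6375·0.49894 = 3181 km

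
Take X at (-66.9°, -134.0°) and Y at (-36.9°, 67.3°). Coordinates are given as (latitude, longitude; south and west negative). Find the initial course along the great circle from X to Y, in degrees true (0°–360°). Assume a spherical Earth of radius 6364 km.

θ = atan2( sin Δλ·cos φ₂ ,  cos φ₁ sin φ₂ − sin φ₁ cos φ₂ cos Δλ )
  = atan2(-0.2905, -0.9209) = 197.51°

197.5°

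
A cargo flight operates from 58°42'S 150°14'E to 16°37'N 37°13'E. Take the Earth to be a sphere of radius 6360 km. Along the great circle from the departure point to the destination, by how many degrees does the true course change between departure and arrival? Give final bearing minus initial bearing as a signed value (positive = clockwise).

Initial bearing θ₁ = atan2(sin Δλ cos φ₂, cos φ₁ sin φ₂ − sin φ₁ cos φ₂ cos Δλ) = 258.99°
Final bearing θ₂ = (initial bearing from the destination back to the start) + 180° = 327.85°
Δθ = θ₂ − θ₁ = +68.9°

+68.9°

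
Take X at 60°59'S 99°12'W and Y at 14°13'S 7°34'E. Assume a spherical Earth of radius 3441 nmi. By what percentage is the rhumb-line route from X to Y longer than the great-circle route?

7.6%

Great circle: σ = 1.4916 rad → d_gc = Rσ = 5132.6 nmi
Rhumb: Δφ = +0.8162, Δλ = +1.8634, Δψ = +1.1011, q = Δφ/Δψ = 0.7413 → d_rh = R√(Δφ²+q²Δλ²) = 5521.0 nmi
Excess = (5521.0 − 5132.6) / 5132.6 = 388.4 / 5132.6 = 7.57% ≈ 7.6%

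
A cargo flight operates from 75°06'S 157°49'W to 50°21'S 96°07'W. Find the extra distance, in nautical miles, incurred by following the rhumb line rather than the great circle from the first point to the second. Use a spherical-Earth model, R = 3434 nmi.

Great circle: cos σ = sin φ₁ sin φ₂ + cos φ₁ cos φ₂ cos Δλ,  σ = 0.6061 rad → d_gc = 2081.5 nmi
Rhumb line: Δψ = +1.0141, q = Δφ/Δψ = 0.4259, d_rh = R√(Δφ²+q²Δλ²) = 2163.7 nmi
Excess = 2163.7 − 2081.5 = 82.2 ≈ 82 nmi

82 nmi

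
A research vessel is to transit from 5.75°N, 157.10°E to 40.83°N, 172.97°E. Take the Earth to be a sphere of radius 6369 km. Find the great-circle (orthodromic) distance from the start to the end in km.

cos σ = sin φ₁ sin φ₂ + cos φ₁ cos φ₂ cos Δλ
      = sin(5.75°)sin(40.83°) + cos(5.75°)cos(40.83°)cos(15.87°) = 0.7897
σ = 37.847° → d = Rσ = 6369·0.66055 = 4207 km

4207 km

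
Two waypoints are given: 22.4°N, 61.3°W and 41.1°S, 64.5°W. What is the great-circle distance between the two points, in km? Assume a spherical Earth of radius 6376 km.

7074 km

Haversine: a = sin²(Δφ/2)+cos φ₁ cos φ₂ sin²(Δλ/2) = 0.27744;  σ = 2·atan2(√a,√(1−a))
σ = 63.570° → d = Rσ = 6376·1.10950 = 7074 km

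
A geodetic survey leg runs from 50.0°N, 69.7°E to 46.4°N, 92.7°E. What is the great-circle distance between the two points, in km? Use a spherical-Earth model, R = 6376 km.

1745 km

Haversine: a = sin²(Δφ/2)+cos φ₁ cos φ₂ sin²(Δλ/2) = 0.01861;  σ = 2·atan2(√a,√(1−a))
σ = 15.680° → d = Rσ = 6376·0.27366 = 1745 km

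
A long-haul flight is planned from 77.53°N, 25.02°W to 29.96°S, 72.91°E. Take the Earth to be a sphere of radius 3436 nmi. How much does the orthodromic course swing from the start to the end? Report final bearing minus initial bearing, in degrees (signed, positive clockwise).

At departure: θ₁ = atan2(sin Δλ cos φ₂, cos φ₁ sin φ₂ − sin φ₁ cos φ₂ cos Δλ) = 89.41°
At arrival: θ₂ = atan2(sin Δλ cos φ₁, −cos φ₂ sin φ₁ + sin φ₂ cos φ₁ cos Δλ) = 165.57°
Δθ = θ₂ − θ₁ = +76.2°

+76.2°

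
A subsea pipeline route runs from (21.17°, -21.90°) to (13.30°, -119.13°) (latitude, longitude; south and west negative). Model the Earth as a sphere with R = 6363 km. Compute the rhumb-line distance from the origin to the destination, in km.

10340 km

Δψ = ln[tan(π/4+φ₂/2)/tan(π/4+φ₁/2)] = -0.1440;  Δφ = -0.1374 rad,  Δλ = -1.6970 rad
q = Δφ/Δψ = 0.9542
d = R·√(Δφ² + q²Δλ²) = 6363·1.62508 = 10340 km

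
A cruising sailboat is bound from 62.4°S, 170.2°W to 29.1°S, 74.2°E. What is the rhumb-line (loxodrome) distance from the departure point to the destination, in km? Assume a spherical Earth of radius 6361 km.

9312 km

Δψ = ln[tan(π/4+φ₂/2)/tan(π/4+φ₁/2)] = +0.8727;  Δφ = +0.5812 rad,  Δλ = -2.0176 rad
q = Δφ/Δψ = 0.6660
d = R·√(Δφ² + q²Δλ²) = 6361·1.46397 = 9312 km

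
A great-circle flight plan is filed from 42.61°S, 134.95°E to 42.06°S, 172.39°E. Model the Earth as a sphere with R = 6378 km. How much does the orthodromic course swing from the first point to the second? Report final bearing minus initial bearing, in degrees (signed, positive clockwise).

At departure: θ₁ = atan2(sin Δλ cos φ₂, cos φ₁ sin φ₂ − sin φ₁ cos φ₂ cos Δλ) = 101.76°
At arrival: θ₂ = atan2(sin Δλ cos φ₁, −cos φ₂ sin φ₁ + sin φ₂ cos φ₁ cos Δλ) = 76.05°
Δθ = θ₂ − θ₁ = -25.7°

-25.7°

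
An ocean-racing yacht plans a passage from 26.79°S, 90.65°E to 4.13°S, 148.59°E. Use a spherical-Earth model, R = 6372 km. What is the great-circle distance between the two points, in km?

6635 km

cos σ = sin φ₁ sin φ₂ + cos φ₁ cos φ₂ cos Δλ
      = sin(-26.79°)sin(-4.13°) + cos(-26.79°)cos(-4.13°)cos(57.94°) = 0.5051
σ = 59.664° → d = Rσ = 6372·1.04134 = 6635 km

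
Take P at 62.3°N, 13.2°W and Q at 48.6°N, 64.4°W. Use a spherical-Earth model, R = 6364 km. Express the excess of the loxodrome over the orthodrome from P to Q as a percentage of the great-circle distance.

2.4%

Great circle: σ = 0.5418 rad → d_gc = Rσ = 3448.2 km
Rhumb: Δφ = -0.2391, Δλ = -0.8936, Δψ = -0.4270, q = Δφ/Δψ = 0.5600 → d_rh = R√(Δφ²+q²Δλ²) = 3529.5 km
Excess = (3529.5 − 3448.2) / 3448.2 = 81.3 / 3448.2 = 2.36% ≈ 2.4%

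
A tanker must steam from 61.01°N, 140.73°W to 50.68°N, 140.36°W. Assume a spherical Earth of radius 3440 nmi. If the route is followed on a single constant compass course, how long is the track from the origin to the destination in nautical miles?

620 nmi

Δψ = ln[tan(π/4+φ₂/2)/tan(π/4+φ₁/2)] = -0.3235;  Δφ = -0.1803 rad,  Δλ = +0.0065 rad
q = Δφ/Δψ = 0.5573
d = R·√(Δφ² + q²Δλ²) = 3440·0.18033 = 620 nmi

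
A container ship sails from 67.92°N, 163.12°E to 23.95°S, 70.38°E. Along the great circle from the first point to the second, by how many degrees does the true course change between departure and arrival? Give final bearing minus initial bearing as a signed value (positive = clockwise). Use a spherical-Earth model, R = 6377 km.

-58.9°

At departure: θ₁ = atan2(sin Δλ cos φ₂, cos φ₁ sin φ₂ − sin φ₁ cos φ₂ cos Δλ) = 263.00°
At arrival: θ₂ = atan2(sin Δλ cos φ₁, −cos φ₂ sin φ₁ + sin φ₂ cos φ₁ cos Δλ) = 204.09°
Δθ = θ₂ − θ₁ = -58.9°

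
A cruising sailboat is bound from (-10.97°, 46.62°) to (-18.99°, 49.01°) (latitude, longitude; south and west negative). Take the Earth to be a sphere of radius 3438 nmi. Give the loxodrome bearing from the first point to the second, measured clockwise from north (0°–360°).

Meridional parts: M(φ₁)=-0.1926, M(φ₂)=-0.3377 → ΔM = -0.1450;  Δλ = +0.0417 rad
tan C = Δλ / ΔM = -0.2876 → C = 163.95°

164.0°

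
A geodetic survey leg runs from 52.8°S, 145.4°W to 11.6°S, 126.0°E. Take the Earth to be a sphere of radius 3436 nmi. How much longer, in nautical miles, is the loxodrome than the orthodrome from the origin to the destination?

179 nmi

Great circle: cos σ = sin φ₁ sin φ₂ + cos φ₁ cos φ₂ cos Δλ,  σ = 1.3953 rad → d_gc = 4794.1 nmi
Rhumb line: Δψ = +0.8852, q = Δφ/Δψ = 0.8123, d_rh = R√(Δφ²+q²Δλ²) = 4973.3 nmi
Excess = 4973.3 − 4794.1 = 179.2 ≈ 179 nmi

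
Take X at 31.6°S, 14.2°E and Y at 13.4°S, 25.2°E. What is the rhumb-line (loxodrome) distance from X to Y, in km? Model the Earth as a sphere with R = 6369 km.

Δψ = ln[tan(π/4+φ₂/2)/tan(π/4+φ₁/2)] = +0.3458;  Δφ = +0.3176 rad,  Δλ = +0.1920 rad
q = Δφ/Δψ = 0.9186
d = R·√(Δφ² + q²Δλ²) = 6369·0.36333 = 2314 km

2314 km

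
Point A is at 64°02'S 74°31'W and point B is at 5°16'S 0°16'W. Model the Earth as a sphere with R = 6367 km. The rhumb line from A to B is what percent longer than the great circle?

3.0%

Great circle: σ = 1.3685 rad → d_gc = Rσ = 8713.5 km
Rhumb: Δφ = +1.0257, Δλ = +1.2959, Δψ = +1.3752, q = Δφ/Δψ = 0.7458 → d_rh = R√(Δφ²+q²Δλ²) = 8973.2 km
Excess = (8973.2 − 8713.5) / 8713.5 = 259.7 / 8713.5 = 2.98% ≈ 3.0%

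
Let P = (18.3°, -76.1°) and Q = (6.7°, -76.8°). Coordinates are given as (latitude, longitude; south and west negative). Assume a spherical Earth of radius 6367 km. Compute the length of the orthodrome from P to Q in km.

1291 km

Haversine: a = sin²(Δφ/2)+cos φ₁ cos φ₂ sin²(Δλ/2) = 0.01025;  σ = 2·atan2(√a,√(1−a))
σ = 11.620° → d = Rσ = 6367·0.20281 = 1291 km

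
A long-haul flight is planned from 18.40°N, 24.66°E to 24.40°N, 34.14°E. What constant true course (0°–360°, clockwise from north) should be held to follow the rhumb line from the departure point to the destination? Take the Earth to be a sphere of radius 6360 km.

55.8°

Δψ = ln[tan(π/4+φ₂/2)/tan(π/4+φ₁/2)] = +0.1125
Δλ = +0.1655 rad (taken the short way round)
course = atan2(Δλ, Δψ) = 55.78°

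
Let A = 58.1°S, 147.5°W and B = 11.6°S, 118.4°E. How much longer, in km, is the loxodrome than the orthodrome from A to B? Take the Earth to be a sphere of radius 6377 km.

Great circle: cos σ = sin φ₁ sin φ₂ + cos φ₁ cos φ₂ cos Δλ,  σ = 1.4367 rad → d_gc = 9161.8 km
Rhumb line: Δψ = +1.0486, q = Δφ/Δψ = 0.7740, d_rh = R√(Δφ²+q²Δλ²) = 9617.2 km
Excess = 9617.2 − 9161.8 = 455.4 ≈ 455 km

455 km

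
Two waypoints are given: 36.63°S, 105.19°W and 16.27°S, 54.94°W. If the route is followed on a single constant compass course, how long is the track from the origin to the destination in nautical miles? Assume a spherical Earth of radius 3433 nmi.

2939 nmi

Rhumb course C = atan2(Δλ, Δψ) with Δψ = ln[tan(π/4+φ₂/2)/tan(π/4+φ₁/2)] = +0.4001, Δλ = +0.8770 → C = 65.48°
d = R·|Δφ| / |cos C| = 3433·0.35535 / 0.41502 = 2939 nmi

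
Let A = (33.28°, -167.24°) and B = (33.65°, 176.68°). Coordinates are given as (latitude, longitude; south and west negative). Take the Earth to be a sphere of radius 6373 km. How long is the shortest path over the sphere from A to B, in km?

Haversine: a = sin²(Δφ/2)+cos φ₁ cos φ₂ sin²(Δλ/2) = 0.01362;  σ = 2·atan2(√a,√(1−a))
σ = 13.406° → d = Rσ = 6373·0.23398 = 1491 km

1491 km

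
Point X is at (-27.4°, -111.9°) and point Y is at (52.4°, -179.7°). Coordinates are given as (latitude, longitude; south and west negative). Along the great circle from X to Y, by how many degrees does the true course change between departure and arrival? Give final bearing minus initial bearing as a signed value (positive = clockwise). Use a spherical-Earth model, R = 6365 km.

-21.5°

Initial bearing θ₁ = atan2(sin Δλ cos φ₂, cos φ₁ sin φ₂ − sin φ₁ cos φ₂ cos Δλ) = 325.09°
Final bearing θ₂ = (initial bearing from the destination back to the start) + 180° = 303.62°
Δθ = θ₂ − θ₁ = -21.5°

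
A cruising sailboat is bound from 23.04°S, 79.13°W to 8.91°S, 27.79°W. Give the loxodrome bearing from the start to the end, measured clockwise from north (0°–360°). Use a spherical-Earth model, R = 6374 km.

74.0°

Meridional parts: M(φ₁)=-0.4134, M(φ₂)=-0.1561 → ΔM = +0.2573;  Δλ = +0.8961 rad
tan C = Δλ / ΔM = +3.4828 → C = 73.98°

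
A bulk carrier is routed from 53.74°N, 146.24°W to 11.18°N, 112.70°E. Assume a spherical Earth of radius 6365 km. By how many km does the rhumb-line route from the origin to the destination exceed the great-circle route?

Great circle: cos σ = sin φ₁ sin φ₂ + cos φ₁ cos φ₂ cos Δλ,  σ = 1.5257 rad → d_gc = 9711.4 km
Rhumb line: Δψ = -0.9201, q = Δφ/Δψ = 0.8073, d_rh = R√(Δφ²+q²Δλ²) = 10222.6 km
Excess = 10222.6 − 9711.4 = 511.2 ≈ 511 km

511 km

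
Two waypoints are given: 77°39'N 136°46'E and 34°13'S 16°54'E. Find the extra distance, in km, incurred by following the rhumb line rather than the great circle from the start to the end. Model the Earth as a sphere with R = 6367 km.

Great circle: cos σ = sin φ₁ sin φ₂ + cos φ₁ cos φ₂ cos Δλ,  σ = 2.2619 rad → d_gc = 14401.5 km
Rhumb line: Δψ = -2.8601, q = Δφ/Δψ = 0.6827, d_rh = R√(Δφ²+q²Δλ²) = 15401.9 km
Excess = 15401.9 − 14401.5 = 1000.4 ≈ 1000 km

1000 km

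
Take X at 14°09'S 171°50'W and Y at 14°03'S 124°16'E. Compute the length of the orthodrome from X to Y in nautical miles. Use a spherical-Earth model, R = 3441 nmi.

3709 nmi

Haversine: a = sin²(Δφ/2)+cos φ₁ cos φ₂ sin²(Δλ/2) = 0.26341;  σ = 2·atan2(√a,√(1−a))
σ = 61.759° → d = Rσ = 3441·1.07790 = 3709 nmi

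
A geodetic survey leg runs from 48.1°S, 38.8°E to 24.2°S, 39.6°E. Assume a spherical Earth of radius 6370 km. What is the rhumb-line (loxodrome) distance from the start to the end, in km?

2658 km

Rhumb course C = atan2(Δλ, Δψ) with Δψ = ln[tan(π/4+φ₂/2)/tan(π/4+φ₁/2)] = +0.5246, Δλ = +0.0140 → C = 1.52°
d = R·|Δφ| / |cos C| = 6370·0.41713 / 0.99965 = 2658 km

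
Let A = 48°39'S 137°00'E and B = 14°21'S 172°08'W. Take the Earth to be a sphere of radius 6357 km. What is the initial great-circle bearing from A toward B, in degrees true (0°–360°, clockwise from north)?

θ = atan2( sin Δλ·cos φ₂ ,  cos φ₁ sin φ₂ − sin φ₁ cos φ₂ cos Δλ )
  = atan2(+0.7515, +0.2953) = 68.55°

68.6°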